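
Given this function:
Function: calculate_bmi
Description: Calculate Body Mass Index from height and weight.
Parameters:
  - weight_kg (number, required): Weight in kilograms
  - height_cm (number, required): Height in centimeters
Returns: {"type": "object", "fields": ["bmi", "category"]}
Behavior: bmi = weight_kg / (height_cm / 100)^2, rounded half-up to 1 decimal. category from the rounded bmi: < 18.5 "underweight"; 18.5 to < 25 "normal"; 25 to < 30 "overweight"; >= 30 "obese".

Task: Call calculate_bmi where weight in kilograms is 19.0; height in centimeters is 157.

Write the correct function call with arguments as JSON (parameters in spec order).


Mapping each described value to its parameter name:
  'Weight in kilograms' -> weight_kg = 19.0
  'Height in centimeters' -> height_cm = 157
calculate_bmi({"weight_kg": 19.0, "height_cm": 157})


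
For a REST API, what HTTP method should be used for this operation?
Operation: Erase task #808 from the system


GET = read, POST = create, PUT = update/replace, DELETE = remove
This operation is a removal.
DELETE


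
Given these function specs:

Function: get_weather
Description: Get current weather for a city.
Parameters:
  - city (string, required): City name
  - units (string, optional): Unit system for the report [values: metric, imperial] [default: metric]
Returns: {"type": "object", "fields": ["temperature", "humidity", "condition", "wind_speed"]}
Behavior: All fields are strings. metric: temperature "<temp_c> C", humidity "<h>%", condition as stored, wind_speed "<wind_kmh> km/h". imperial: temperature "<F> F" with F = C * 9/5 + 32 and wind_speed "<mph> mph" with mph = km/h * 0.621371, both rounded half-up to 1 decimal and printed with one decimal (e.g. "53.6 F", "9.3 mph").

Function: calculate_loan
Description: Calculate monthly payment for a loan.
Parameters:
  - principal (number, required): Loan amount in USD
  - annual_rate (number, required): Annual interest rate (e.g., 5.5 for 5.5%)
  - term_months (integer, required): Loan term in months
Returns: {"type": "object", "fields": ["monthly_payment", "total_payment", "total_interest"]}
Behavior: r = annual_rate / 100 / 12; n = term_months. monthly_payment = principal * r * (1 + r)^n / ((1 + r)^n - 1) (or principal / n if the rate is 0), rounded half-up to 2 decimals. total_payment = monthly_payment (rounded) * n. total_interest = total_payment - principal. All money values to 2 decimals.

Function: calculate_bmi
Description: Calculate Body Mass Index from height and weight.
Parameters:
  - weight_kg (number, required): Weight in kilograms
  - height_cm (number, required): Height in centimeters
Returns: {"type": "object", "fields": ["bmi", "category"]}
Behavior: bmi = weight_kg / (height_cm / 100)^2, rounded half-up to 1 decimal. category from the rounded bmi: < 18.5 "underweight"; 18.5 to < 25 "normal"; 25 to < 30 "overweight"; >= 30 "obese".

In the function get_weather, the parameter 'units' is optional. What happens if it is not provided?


The get_weather spec declares:
  - units (string, optional): Unit system for the report [values: metric, imperial] [default: metric]
It defaults to metric


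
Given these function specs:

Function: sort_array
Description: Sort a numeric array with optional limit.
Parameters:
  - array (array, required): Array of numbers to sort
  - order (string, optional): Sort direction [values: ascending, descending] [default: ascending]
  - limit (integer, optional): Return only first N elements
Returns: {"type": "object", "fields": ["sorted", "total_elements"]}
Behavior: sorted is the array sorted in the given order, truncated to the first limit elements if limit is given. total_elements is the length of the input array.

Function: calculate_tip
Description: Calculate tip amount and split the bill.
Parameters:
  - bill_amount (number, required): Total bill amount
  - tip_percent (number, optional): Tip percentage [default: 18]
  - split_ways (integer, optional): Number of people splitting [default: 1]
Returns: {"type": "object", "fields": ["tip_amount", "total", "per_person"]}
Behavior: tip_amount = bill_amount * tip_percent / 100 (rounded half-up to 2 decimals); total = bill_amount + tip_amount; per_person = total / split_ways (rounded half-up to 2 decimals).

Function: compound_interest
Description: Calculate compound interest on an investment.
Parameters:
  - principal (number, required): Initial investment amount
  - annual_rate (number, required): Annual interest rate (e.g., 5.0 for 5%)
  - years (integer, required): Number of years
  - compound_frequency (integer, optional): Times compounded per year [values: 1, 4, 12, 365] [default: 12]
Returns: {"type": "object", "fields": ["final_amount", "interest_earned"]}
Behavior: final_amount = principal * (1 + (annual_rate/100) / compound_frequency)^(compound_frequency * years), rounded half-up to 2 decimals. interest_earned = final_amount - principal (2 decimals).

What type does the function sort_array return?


The sort_array spec declares Returns: {"type": "object", "fields": ["sorted", "total_elements"]}
Type:
object


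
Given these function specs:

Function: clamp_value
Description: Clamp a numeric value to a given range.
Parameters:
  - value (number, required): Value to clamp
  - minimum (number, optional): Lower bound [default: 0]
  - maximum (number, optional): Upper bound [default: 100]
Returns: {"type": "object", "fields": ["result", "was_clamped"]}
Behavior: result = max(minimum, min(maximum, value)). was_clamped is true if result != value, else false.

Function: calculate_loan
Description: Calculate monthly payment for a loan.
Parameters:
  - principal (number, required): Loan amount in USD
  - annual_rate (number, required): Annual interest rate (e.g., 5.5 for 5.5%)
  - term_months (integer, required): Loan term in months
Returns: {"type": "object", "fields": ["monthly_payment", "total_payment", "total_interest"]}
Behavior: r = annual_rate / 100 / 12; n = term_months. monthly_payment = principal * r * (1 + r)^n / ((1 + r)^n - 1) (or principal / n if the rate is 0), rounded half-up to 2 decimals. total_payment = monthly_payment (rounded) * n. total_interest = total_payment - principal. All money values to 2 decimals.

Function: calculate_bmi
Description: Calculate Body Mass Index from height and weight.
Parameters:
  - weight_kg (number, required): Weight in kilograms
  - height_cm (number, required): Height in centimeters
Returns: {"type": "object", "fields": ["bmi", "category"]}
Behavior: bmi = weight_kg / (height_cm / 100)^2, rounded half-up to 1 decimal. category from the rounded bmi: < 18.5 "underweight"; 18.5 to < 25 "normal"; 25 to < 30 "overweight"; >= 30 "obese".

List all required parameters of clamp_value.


Parameters of clamp_value and their required/optional flag:
  value: required
  minimum: optional
  maximum: optional
value


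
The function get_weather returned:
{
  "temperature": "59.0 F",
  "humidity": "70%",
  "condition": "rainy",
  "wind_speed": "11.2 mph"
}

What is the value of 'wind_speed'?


11.2 mph


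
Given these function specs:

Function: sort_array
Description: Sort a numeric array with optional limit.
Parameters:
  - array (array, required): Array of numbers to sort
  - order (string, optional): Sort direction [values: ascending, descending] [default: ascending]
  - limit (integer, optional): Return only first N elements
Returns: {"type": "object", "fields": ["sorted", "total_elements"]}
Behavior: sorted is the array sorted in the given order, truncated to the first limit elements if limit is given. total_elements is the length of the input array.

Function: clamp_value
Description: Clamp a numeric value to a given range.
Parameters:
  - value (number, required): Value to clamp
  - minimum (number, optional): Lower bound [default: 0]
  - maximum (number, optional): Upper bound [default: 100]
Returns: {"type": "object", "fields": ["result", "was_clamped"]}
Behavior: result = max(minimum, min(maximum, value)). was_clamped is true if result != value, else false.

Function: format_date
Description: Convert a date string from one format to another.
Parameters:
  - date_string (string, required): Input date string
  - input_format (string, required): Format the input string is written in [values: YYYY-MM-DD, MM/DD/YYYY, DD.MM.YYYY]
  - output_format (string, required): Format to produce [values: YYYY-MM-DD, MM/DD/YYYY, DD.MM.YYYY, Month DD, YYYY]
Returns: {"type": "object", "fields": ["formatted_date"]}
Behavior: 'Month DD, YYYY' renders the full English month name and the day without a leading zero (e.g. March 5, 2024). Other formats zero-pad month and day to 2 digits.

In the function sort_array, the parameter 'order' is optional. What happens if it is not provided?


The sort_array spec declares:
  - order (string, optional): Sort direction [values: ascending, descending] [default: ascending]
It defaults to ascending


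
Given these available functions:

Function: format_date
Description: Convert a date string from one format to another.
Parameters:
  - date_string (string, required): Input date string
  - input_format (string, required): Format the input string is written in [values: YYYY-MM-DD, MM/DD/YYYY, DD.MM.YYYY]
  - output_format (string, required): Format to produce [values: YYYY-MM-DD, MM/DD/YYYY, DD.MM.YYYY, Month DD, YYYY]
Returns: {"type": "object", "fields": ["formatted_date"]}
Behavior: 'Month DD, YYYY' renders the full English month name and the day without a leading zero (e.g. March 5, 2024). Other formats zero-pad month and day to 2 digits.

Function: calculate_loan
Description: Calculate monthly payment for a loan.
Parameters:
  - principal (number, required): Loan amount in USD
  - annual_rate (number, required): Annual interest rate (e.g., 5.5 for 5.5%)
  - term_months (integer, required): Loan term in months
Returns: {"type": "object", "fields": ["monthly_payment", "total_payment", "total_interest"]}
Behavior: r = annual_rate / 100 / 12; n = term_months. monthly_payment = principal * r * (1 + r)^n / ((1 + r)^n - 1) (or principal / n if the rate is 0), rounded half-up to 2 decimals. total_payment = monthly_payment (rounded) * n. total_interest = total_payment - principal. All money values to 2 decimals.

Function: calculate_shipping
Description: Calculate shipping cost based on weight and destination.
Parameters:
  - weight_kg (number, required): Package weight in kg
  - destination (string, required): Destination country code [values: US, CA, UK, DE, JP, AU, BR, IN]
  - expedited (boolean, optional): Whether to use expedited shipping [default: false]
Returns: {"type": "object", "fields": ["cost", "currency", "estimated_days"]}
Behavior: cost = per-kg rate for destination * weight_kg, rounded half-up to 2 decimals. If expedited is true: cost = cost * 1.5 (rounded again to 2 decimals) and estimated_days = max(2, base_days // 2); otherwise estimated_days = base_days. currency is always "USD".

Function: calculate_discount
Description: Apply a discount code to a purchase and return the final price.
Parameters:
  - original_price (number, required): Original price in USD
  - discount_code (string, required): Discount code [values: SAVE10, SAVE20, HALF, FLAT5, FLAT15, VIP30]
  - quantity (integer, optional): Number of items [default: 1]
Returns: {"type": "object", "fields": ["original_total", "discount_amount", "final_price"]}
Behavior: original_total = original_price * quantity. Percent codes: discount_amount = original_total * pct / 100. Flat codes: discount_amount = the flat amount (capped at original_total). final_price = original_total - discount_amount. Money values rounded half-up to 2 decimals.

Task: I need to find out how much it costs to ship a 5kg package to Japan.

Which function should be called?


The task needs a function whose description is: Calculate shipping cost based on weight and destination.
calculate_shipping


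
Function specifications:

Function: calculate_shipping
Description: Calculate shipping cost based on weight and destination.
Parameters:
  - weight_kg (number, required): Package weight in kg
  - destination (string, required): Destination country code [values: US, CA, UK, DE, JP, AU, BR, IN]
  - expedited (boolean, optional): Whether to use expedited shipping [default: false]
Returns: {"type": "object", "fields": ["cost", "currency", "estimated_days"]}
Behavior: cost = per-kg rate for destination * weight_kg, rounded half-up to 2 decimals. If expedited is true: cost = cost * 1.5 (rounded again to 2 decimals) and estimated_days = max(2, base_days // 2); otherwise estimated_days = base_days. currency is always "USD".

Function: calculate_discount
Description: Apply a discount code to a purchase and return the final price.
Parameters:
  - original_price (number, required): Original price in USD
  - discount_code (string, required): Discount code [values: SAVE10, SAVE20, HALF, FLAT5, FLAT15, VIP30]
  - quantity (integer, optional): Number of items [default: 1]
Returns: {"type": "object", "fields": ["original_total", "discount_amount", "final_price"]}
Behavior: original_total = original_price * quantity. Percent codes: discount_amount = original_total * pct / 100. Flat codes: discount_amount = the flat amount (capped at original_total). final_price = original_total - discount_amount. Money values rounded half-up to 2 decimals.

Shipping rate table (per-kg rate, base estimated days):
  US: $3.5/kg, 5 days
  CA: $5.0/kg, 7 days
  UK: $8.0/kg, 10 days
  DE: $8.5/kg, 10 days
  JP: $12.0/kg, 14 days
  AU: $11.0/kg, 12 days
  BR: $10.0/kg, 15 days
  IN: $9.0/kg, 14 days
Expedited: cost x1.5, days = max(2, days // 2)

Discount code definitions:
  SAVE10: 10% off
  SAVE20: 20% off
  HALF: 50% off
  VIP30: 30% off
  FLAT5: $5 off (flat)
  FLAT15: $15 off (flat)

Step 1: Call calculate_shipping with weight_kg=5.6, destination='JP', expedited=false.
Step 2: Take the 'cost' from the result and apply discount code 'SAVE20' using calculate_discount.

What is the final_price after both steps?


Step 1: calculate_shipping(weight_kg=5.6, destination=JP, expedited=false)
  Rate for JP: $12.0/kg, base 14 days
  cost = 12.0 * 5.6 = 67.2 -> 67.20
  expedited not set/false: estimated_days = 14
  -> cost = 67.20 USD
Step 2: calculate_discount(original_price=67.2, discount_code=SAVE20, quantity=1)
  original_total = 67.2 * 1 = 67.20
  SAVE20 = 20% off: discount_amount = 67.20 * 20/100 = 13.44 -> 13.44
  final_price = 67.20 - 13.44 = 53.76
  -> final_price = 53.76
$53.76


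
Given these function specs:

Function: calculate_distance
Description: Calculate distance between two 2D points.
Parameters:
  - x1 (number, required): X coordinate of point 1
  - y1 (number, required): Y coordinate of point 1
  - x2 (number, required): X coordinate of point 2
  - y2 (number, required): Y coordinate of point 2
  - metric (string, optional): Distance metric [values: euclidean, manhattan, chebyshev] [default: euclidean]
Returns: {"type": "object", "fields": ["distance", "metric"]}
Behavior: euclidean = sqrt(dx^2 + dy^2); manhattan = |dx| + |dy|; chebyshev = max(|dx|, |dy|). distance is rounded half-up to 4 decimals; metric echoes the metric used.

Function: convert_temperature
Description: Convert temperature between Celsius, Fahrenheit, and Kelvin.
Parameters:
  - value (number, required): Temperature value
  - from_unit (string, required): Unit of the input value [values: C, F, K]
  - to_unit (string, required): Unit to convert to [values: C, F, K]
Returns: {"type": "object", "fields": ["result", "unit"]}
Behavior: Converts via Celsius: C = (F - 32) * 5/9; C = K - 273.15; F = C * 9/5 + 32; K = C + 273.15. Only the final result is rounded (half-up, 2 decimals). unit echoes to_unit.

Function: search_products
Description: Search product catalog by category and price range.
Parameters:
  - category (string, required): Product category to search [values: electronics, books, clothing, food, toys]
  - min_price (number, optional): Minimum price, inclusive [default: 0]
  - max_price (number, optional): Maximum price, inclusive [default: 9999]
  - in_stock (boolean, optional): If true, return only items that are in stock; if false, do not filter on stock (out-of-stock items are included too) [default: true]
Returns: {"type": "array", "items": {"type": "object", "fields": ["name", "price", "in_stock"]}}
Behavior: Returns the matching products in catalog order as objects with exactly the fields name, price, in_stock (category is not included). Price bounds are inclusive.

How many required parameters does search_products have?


Parameters of search_products: category (required), min_price (optional), max_price (optional), in_stock (optional)
Required count:
1


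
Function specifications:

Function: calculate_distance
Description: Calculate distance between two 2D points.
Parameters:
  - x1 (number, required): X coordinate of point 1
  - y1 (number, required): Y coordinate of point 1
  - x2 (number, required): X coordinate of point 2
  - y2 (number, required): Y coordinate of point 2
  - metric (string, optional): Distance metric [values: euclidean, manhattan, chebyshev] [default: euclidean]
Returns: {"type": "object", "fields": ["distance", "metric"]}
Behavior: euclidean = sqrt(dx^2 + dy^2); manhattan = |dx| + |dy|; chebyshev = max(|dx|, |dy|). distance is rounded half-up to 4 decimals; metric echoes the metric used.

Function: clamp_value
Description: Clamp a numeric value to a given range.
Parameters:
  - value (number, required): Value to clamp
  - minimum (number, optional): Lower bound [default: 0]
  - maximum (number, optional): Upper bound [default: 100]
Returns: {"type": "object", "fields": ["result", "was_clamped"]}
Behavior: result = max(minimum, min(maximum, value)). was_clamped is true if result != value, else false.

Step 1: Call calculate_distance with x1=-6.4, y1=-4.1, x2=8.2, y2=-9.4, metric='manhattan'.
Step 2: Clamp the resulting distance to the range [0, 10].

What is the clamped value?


Step 1: calculate_distance (manhattan)
  |dx| = |8.2 - -6.4| = 14.6; |dy| = |-9.4 - -4.1| = 5.3
  manhattan: 14.6 + 5.3 = 19.9
  Round to 4 decimals: 19.9
  -> distance = 19.9
Step 2: clamp_value(value=19.9, minimum=0, maximum=10)
  result = max(0, min(10, 19.9)) = max(0, 10) = 10
  was_clamped = (10 != 19.9) = true
  -> result = 10
10


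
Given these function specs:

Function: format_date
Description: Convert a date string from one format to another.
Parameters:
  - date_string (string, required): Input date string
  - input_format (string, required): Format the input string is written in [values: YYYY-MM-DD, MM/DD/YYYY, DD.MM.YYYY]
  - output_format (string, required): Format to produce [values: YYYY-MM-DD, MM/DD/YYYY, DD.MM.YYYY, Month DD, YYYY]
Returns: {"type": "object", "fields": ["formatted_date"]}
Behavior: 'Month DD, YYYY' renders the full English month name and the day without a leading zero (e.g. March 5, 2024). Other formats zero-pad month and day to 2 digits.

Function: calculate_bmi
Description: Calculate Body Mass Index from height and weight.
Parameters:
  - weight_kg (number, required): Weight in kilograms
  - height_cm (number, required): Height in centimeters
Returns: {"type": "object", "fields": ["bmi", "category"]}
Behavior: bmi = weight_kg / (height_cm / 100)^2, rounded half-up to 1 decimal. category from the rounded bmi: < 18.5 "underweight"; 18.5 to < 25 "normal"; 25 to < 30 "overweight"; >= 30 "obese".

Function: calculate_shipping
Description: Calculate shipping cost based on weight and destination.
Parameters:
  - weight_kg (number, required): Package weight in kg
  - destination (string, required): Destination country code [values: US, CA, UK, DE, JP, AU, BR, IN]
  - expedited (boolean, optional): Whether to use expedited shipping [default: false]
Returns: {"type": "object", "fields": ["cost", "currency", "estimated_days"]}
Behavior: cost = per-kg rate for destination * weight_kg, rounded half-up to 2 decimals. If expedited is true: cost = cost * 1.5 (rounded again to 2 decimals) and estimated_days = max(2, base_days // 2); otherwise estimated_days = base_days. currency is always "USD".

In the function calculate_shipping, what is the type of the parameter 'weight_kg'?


The calculate_shipping spec declares:
  - weight_kg (number, required): Package weight in kg
Type:
number


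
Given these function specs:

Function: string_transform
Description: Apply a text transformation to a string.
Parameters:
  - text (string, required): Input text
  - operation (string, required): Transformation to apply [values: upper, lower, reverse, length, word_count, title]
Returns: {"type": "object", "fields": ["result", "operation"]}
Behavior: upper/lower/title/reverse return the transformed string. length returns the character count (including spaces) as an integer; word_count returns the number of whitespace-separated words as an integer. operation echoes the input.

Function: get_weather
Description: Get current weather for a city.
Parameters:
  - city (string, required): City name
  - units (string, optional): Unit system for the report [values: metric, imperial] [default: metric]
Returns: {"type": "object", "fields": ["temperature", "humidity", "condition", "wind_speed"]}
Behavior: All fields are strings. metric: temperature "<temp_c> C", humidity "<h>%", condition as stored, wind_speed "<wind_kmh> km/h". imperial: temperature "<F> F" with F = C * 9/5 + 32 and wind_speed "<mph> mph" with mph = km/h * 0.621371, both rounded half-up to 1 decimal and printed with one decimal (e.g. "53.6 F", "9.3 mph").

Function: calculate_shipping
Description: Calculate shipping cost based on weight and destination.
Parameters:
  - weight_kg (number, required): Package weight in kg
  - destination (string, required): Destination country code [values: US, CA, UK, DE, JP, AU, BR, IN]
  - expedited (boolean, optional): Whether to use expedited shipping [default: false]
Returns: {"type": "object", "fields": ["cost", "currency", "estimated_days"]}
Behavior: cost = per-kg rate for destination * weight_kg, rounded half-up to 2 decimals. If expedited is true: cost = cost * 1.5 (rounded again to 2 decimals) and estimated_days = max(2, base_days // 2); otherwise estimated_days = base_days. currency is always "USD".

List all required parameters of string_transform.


Parameters of string_transform and their required/optional flag:
  text: required
  operation: required
operation, text


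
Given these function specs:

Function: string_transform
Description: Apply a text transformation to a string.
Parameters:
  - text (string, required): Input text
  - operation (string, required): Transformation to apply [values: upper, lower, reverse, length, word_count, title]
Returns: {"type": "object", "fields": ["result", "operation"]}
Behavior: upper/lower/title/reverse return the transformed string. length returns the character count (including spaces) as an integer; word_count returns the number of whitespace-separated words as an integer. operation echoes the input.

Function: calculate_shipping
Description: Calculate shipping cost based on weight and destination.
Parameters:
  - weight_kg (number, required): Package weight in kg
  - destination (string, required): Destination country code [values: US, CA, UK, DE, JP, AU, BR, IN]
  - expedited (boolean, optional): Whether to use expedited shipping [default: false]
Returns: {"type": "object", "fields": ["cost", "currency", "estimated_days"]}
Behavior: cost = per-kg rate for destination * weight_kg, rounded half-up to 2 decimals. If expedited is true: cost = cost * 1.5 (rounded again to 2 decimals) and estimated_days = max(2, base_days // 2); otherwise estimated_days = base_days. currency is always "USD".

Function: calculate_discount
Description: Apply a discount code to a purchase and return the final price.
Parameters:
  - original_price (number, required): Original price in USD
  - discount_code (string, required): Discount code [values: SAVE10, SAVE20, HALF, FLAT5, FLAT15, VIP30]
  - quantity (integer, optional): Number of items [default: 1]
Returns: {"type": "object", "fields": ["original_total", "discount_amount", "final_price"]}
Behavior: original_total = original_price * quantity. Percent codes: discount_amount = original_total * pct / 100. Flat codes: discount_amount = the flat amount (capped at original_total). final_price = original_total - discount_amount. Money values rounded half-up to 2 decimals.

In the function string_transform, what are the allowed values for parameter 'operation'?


The string_transform spec declares:
  - operation (string, required): Transformation to apply [values: upper, lower, reverse, length, word_count, title]
Allowed values:
upper, lower, reverse, length, word_count, title


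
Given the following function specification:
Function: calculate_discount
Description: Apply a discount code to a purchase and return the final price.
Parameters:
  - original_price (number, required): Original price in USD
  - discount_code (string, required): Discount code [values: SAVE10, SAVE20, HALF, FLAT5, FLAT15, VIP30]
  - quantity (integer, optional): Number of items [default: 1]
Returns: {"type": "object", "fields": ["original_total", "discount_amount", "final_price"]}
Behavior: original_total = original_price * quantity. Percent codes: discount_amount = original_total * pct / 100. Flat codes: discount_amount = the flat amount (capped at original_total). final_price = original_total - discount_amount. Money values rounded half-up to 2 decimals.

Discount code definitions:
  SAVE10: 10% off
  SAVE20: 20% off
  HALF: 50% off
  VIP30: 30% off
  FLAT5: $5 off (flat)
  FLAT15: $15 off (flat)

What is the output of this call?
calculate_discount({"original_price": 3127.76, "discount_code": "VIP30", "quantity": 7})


original_total = 3127.76 * 7 = 21894.32
VIP30 = 30% off: discount_amount = 21894.32 * 30/100 = 6568.296 -> 6568.30
final_price = 21894.32 - 6568.30 = 15326.02
Output:
{"original_total": 21894.32, "discount_amount": 6568.3, "final_price": 15326.02}


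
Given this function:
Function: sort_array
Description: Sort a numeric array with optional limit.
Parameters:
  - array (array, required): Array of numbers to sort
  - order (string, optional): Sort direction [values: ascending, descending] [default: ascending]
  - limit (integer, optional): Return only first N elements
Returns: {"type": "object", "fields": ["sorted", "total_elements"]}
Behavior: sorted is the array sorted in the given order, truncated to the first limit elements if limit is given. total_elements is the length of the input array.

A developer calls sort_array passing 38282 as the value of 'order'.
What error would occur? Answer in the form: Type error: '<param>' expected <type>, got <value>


Spec: 'order' is declared as string; 38282 is an integer.
Type error: 'order' expected string, got 38282


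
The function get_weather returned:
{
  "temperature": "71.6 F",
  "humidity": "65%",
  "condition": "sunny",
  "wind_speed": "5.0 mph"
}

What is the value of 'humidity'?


65%


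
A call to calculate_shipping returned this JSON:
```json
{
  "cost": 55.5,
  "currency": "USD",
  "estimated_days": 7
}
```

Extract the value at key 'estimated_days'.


7


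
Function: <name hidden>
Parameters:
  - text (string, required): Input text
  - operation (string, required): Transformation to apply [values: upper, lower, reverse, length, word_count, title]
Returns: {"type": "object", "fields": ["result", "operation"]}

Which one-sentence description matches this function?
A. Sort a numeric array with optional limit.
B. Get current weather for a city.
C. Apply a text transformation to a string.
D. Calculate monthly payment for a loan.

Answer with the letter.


Parameters text, operation and return ["result", "operation"] fit: Apply a text transformation to a string.
C


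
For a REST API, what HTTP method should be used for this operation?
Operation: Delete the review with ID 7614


GET = read, POST = create, PUT = update/replace, DELETE = remove
This operation is a removal.
DELETE


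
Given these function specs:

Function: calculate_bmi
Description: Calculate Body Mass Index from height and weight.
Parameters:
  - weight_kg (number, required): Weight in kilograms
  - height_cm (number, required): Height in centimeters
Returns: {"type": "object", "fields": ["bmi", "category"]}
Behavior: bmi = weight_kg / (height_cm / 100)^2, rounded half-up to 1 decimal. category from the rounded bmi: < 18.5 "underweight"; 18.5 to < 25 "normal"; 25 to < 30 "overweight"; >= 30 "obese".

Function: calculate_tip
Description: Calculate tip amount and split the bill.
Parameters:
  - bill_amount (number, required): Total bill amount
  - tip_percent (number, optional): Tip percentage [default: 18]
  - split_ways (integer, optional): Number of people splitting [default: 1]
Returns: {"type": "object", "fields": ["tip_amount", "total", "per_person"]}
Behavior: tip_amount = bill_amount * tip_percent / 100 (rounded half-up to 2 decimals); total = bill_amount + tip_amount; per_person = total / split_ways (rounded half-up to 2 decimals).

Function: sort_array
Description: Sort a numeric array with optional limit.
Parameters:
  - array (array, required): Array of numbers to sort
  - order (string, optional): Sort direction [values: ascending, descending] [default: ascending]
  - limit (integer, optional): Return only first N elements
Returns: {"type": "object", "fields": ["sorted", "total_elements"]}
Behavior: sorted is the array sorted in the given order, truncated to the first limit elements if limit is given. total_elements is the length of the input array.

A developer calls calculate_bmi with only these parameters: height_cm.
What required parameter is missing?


Required parameters: weight_kg, height_cm
Provided: height_cm
Missing: weight_kg
weight_kg


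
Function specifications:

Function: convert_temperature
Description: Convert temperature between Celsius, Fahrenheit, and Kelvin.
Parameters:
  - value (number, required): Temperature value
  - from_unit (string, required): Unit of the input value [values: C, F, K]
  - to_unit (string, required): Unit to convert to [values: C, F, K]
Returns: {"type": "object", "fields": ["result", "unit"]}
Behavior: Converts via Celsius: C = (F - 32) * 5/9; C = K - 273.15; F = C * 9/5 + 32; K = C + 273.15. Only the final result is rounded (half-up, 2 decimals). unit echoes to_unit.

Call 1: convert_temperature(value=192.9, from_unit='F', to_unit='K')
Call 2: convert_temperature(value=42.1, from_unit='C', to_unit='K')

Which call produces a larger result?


Call 1:
  To C: (192.9 - 32) * 5/9 = 89.388889
  To K: 89.388889 + 273.15 = 362.538889
  Round to 2 decimals: 362.54
  -> 362.54 K
Call 2:
  Input already in C: 42.1
  To K: 42.1 + 273.15 = 315.25
  Round to 2 decimals: 315.25
  -> 315.25 K
Call 1 (362.54 K)


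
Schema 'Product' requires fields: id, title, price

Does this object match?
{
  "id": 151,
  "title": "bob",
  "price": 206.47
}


Checking required fields... All present.
Valid - all required fields present


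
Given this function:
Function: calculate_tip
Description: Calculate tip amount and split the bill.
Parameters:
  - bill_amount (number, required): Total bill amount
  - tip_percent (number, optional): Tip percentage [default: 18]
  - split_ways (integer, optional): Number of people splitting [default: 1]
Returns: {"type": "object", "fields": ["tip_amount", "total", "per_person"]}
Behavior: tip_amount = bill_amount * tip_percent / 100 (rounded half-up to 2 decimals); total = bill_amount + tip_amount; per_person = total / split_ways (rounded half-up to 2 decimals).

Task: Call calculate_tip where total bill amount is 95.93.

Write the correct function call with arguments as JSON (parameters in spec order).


Mapping each described value to its parameter name:
  'Total bill amount' -> bill_amount = 95.93
calculate_tip({"bill_amount": 95.93})


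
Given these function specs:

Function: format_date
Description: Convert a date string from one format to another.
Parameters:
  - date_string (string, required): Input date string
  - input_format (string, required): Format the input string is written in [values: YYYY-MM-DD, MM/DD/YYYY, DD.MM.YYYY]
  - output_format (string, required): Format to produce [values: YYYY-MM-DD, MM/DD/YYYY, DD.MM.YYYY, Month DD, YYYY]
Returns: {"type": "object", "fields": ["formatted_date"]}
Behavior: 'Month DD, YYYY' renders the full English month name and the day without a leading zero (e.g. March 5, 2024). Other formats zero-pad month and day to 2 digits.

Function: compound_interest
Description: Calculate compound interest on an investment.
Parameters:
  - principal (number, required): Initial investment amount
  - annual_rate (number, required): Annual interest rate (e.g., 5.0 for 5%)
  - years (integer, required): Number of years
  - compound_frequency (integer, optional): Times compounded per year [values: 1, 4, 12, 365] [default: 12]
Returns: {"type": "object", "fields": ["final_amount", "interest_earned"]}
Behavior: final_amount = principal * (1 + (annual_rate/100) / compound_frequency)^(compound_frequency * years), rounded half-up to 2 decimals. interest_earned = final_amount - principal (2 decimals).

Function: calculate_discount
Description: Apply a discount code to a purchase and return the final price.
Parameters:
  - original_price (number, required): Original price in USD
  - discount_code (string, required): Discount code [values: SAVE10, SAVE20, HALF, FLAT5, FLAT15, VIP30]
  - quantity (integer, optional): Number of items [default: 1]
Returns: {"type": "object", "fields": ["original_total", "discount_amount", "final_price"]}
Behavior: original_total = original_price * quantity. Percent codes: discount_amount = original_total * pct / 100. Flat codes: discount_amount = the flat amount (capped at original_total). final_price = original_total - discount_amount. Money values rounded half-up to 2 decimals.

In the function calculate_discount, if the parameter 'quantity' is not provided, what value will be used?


The calculate_discount spec declares:
  - quantity (integer, optional): Number of items [default: 1]
Default:
1


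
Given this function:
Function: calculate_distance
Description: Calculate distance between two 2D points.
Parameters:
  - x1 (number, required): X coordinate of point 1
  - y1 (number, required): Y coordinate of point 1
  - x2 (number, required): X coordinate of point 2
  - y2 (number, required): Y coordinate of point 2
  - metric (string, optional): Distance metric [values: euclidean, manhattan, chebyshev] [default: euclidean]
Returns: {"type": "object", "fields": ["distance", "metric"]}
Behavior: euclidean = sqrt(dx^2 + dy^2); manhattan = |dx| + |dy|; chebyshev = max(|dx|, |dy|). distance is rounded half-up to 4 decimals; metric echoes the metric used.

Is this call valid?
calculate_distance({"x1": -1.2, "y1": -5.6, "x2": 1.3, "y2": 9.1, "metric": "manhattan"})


Checking all required parameters present and types match... All valid.
Valid


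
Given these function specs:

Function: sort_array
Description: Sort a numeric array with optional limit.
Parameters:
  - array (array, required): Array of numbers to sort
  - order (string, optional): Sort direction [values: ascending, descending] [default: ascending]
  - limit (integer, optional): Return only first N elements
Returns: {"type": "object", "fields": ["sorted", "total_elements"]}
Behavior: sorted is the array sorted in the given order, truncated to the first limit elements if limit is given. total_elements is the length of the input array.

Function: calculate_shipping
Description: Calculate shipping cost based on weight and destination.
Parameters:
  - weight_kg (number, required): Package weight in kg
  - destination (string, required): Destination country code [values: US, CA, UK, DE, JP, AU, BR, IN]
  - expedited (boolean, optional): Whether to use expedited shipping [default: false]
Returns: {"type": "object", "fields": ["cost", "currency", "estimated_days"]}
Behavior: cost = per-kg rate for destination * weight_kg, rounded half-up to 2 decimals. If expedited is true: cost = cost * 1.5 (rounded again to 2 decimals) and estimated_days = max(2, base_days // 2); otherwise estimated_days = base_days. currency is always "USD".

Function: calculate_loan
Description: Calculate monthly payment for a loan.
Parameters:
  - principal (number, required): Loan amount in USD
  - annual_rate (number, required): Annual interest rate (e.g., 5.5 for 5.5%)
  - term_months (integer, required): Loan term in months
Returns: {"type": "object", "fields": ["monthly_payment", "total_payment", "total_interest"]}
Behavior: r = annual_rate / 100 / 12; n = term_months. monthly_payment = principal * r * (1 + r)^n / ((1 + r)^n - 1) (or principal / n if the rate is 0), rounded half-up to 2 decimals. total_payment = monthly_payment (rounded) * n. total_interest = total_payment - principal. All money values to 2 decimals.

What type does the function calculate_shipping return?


The calculate_shipping spec declares Returns: {"type": "object", "fields": ["cost", "currency", "estimated_days"]}
Type:
object


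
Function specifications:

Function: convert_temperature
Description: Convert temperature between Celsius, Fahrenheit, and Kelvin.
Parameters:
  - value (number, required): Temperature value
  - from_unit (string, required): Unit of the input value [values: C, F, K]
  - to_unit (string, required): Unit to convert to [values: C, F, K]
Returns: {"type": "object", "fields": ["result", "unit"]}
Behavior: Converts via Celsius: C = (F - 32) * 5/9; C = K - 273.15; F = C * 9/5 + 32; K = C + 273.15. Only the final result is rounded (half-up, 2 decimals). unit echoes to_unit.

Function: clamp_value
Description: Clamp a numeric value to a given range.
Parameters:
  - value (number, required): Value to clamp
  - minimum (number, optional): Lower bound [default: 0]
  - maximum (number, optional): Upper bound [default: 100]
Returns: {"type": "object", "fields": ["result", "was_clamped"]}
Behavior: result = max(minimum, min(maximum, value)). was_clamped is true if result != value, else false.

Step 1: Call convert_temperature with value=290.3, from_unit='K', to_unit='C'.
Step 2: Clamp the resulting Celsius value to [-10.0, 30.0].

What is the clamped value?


Step 1: convert_temperature(value=290.3, from_unit=K, to_unit=C)
  To C: 290.3 - 273.15 = 17.15
  Target is C: 17.15
  Round to 2 decimals: 17.15
  -> result = 17.15 C
Step 2: clamp_value(value=17.15, minimum=-10.0, maximum=30.0)
  result = max(-10.0, min(30.0, 17.15)) = max(-10.0, 17.15) = 17.15
  was_clamped = (17.15 != 17.15) = false
  -> result = 17.15
17.15


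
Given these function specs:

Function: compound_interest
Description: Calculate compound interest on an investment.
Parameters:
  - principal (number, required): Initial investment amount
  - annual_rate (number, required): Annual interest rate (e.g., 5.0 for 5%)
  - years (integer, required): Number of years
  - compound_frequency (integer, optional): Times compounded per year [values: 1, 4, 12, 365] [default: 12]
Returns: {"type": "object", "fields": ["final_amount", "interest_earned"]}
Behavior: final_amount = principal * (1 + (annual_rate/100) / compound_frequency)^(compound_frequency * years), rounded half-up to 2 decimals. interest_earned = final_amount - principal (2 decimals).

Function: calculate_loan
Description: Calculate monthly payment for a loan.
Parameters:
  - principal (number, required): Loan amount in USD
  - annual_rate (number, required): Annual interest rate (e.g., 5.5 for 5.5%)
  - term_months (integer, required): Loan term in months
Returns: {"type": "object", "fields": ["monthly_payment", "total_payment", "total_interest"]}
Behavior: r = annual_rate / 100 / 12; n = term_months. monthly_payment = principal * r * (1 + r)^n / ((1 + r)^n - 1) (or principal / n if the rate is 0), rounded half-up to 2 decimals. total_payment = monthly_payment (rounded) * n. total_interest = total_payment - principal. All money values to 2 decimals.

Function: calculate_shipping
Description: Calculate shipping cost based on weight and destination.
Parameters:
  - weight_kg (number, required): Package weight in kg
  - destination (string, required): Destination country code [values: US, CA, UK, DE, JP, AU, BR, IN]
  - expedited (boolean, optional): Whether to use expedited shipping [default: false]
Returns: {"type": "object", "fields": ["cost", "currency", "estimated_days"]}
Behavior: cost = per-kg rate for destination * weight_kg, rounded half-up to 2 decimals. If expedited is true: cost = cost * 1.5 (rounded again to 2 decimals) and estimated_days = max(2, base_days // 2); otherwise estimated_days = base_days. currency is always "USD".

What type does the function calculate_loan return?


The calculate_loan spec declares Returns: {"type": "object", "fields": ["monthly_payment", "total_payment", "total_interest"]}
Type:
object
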